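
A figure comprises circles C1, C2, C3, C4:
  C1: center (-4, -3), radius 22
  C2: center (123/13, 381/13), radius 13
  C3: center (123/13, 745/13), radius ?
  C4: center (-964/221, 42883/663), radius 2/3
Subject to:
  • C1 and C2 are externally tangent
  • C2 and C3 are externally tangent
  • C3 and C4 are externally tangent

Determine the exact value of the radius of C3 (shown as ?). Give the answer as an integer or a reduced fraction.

1. [ext C2·C3]  r_C3² + 26r_C3 − 615 = 0  ⇒  r_C3 = 15 (r>0 drops 1)
2. [ext C3·C4]  r_C3² + (4/3)r_C3 − 245 = 0  ⇒  r_C3 = 15 (r>0 drops 1)

15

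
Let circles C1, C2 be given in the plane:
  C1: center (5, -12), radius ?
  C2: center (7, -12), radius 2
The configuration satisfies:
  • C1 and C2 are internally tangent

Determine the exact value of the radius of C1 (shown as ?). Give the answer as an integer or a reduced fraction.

1. [int C1,C2]  r_C1² − 4r_C1 = 0  ⇒  r_C1 = 4 (r>0 drops 1)

4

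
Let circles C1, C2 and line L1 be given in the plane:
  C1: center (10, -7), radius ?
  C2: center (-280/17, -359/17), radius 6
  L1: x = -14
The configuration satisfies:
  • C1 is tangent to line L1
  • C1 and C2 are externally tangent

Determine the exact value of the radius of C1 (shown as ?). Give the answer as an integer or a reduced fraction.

1. [C1‖L1]  r_C1² − 576 = 0  ⇒  r_C1 = 24 (r>0 drops 1)
2. [ext C1·C2]  r_C1² + 12r_C1 − 864 = 0  ⇒  r_C1 = 24 (r>0 drops 1)

24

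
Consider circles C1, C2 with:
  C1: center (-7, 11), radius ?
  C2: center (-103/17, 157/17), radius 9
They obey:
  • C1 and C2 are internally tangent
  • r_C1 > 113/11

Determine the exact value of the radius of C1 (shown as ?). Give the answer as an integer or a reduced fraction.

11

1. [int C1,C2]  r_C1² − 18r_C1 + 77 = 0  ⇒  r_C1 = 7 or 11
2. given r_C1 > 113/11: keep 11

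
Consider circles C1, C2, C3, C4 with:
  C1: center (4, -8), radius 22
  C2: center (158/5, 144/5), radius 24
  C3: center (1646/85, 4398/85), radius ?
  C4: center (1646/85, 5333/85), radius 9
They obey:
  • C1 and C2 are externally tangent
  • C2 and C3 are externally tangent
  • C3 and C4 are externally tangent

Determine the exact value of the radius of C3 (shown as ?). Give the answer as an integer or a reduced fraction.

1. [ext C2·C3]  r_C3² + 48r_C3 − 100 = 0  ⇒  r_C3 = 2 (r>0 drops 1)
2. [ext C3·C4]  r_C3² + 18r_C3 − 40 = 0  ⇒  r_C3 = 2 (r>0 drops 1)

2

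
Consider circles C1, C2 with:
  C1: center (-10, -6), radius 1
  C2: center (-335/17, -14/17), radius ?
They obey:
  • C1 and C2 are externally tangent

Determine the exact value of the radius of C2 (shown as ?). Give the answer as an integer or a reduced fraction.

1. [ext C1·C2]  r_C2² + 2r_C2 − 120 = 0  ⇒  r_C2 = 10 (r>0 drops 1)

10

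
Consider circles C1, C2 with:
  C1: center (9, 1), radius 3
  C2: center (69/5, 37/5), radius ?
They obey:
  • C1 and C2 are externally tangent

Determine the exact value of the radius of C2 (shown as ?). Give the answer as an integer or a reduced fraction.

5

1. [ext C1·C2]  r_C2² + 6r_C2 − 55 = 0  ⇒  r_C2 = 5 (r>0 drops 1)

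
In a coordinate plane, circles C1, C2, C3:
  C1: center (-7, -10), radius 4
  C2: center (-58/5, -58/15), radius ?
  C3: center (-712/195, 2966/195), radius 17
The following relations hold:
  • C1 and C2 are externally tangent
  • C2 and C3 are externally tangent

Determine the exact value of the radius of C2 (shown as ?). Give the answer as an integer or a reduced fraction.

11/3

1. [ext C1·C2]  r_C2² + 8r_C2 − 385/9 = 0  ⇒  r_C2 = 11/3 (r>0 drops 1)
2. [ext C2·C3]  r_C2² + 34r_C2 − 1243/9 = 0  ⇒  r_C2 = 11/3 (r>0 drops 1)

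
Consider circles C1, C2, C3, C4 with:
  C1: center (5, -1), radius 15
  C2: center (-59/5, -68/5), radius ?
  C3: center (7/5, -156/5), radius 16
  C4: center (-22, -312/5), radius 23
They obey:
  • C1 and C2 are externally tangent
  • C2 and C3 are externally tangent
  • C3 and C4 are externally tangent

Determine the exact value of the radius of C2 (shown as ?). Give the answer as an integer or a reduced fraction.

6

1. [ext C1·C2]  r_C2² + 30r_C2 − 216 = 0  ⇒  r_C2 = 6 (r>0 drops 1)
2. [ext C2·C3]  r_C2² + 32r_C2 − 228 = 0  ⇒  r_C2 = 6 (r>0 drops 1)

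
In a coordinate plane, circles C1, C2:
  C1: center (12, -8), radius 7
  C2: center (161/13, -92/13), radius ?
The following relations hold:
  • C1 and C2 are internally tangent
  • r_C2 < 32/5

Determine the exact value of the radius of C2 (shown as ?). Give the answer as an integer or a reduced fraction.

1. [int C1,C2]  r_C2² − 14r_C2 + 48 = 0  ⇒  r_C2 = 6 or 8
2. given r_C2 < 32/5: keep 6

6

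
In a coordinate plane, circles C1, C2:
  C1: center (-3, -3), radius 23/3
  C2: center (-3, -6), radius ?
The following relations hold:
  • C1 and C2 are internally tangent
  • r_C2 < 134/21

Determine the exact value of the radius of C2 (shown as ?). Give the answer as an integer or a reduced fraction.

14/3

1. [int C1,C2]  r_C2² − (46/3)r_C2 + 448/9 = 0  ⇒  r_C2 = 14/3 or 32/3
2. given r_C2 < 134/21: keep 14/3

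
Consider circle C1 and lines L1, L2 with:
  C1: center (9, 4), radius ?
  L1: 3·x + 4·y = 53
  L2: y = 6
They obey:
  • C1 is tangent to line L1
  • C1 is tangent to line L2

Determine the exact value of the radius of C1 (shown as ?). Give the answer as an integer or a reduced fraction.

2

1. [C1‖L1]  r_C1² − 4 = 0  ⇒  r_C1 = 2 (r>0 drops 1)
2. [C1‖L2]  r_C1² − 4 = 0  ⇒  r_C1 = 2 (r>0 drops 1)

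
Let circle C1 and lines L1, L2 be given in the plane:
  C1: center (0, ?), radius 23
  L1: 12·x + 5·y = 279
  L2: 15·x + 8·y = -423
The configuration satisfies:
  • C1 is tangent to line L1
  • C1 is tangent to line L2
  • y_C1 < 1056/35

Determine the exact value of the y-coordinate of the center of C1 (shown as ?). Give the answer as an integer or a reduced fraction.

1. [C1‖L1]  y_C1² − (558/5)y_C1 − 2312/5 = 0  ⇒  y_C1 = -4 or 578/5
2. [C1‖L2]  y_C1² + (423/4)y_C1 + 407 = 0  ⇒  y_C1 = -407/4 or -4

-4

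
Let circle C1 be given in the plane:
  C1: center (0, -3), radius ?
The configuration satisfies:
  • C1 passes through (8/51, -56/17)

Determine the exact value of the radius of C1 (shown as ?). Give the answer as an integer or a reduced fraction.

1/3

1. [C1∋P]  r_C1² − 1/9 = 0  ⇒  r_C1 = 1/3 (r>0 drops 1)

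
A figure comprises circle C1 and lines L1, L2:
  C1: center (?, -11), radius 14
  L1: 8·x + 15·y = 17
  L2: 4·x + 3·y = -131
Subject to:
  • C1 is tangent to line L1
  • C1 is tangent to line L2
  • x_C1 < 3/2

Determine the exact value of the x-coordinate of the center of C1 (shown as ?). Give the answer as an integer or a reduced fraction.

-7

1. [C1‖L1]  x_C1² − (91/2)x_C1 − 735/2 = 0  ⇒  x_C1 = -7 or 105/2
2. [C1‖L2]  x_C1² + 49x_C1 + 294 = 0  ⇒  x_C1 = -42 or -7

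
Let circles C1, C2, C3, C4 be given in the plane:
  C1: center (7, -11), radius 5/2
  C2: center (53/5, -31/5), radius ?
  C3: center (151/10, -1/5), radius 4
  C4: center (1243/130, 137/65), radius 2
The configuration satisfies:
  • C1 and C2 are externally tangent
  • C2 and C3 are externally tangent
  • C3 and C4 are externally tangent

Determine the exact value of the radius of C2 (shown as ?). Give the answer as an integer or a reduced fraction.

7/2

1. [ext C1·C2]  r_C2² + 5r_C2 − 119/4 = 0  ⇒  r_C2 = 7/2 (r>0 drops 1)
2. [ext C2·C3]  r_C2² + 8r_C2 − 161/4 = 0  ⇒  r_C2 = 7/2 (r>0 drops 1)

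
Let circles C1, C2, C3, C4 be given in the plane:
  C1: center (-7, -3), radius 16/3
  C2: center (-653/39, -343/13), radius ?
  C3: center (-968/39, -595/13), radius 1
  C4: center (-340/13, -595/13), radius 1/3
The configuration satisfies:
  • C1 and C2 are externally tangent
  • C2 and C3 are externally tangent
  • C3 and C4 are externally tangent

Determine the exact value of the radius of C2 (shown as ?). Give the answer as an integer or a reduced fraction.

1. [ext C1·C2]  r_C2² + (32/3)r_C2 − 1840/3 = 0  ⇒  r_C2 = 20 (r>0 drops 1)
2. [ext C2·C3]  r_C2² + 2r_C2 − 440 = 0  ⇒  r_C2 = 20 (r>0 drops 1)

20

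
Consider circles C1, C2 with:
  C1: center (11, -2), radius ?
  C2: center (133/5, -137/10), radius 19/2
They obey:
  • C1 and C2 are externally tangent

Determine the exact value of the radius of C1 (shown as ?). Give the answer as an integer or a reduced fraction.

10

1. [ext C1·C2]  r_C1² + 19r_C1 − 290 = 0  ⇒  r_C1 = 10 (r>0 drops 1)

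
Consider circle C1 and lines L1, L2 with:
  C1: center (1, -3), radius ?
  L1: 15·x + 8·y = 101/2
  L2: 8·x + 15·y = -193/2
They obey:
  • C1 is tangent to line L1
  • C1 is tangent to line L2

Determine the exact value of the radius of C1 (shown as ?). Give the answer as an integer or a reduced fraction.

7/2

1. [C1‖L1]  r_C1² − 49/4 = 0  ⇒  r_C1 = 7/2 (r>0 drops 1)
2. [C1‖L2]  r_C1² − 49/4 = 0  ⇒  r_C1 = 7/2 (r>0 drops 1)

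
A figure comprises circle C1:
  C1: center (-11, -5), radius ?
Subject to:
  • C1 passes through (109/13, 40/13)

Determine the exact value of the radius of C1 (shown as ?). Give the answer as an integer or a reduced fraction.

21

1. [C1∋P]  r_C1² − 441 = 0  ⇒  r_C1 = 21 (r>0 drops 1)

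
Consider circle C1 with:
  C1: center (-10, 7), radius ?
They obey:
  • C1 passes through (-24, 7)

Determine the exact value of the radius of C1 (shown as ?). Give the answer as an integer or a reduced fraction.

1. [C1∋P]  r_C1² − 196 = 0  ⇒  r_C1 = 14 (r>0 drops 1)

14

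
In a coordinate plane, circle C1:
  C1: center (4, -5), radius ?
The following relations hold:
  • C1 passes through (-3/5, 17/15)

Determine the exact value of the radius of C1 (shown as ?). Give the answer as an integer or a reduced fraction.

1. [C1∋P]  r_C1² − 529/9 = 0  ⇒  r_C1 = 23/3 (r>0 drops 1)

23/3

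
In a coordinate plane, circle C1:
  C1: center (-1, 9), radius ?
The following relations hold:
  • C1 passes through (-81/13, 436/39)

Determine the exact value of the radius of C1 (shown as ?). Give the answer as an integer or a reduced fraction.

17/3

1. [C1∋P]  r_C1² − 289/9 = 0  ⇒  r_C1 = 17/3 (r>0 drops 1)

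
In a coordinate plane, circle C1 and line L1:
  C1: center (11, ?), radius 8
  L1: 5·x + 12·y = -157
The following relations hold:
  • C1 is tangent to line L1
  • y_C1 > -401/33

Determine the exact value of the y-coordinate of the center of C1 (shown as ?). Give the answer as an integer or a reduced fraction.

-9

1. [C1‖L1]  y_C1² + (106/3)y_C1 + 237 = 0  ⇒  y_C1 = -79/3 or -9
2. given y_C1 > -401/33: keep -9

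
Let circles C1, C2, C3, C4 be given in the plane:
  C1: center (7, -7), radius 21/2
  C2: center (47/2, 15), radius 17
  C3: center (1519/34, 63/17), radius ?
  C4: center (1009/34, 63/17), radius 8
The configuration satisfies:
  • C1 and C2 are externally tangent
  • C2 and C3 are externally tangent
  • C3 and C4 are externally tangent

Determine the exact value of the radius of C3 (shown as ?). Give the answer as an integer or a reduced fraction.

7

1. [ext C2·C3]  r_C3² + 34r_C3 − 287 = 0  ⇒  r_C3 = 7 (r>0 drops 1)
2. [ext C3·C4]  r_C3² + 16r_C3 − 161 = 0  ⇒  r_C3 = 7 (r>0 drops 1)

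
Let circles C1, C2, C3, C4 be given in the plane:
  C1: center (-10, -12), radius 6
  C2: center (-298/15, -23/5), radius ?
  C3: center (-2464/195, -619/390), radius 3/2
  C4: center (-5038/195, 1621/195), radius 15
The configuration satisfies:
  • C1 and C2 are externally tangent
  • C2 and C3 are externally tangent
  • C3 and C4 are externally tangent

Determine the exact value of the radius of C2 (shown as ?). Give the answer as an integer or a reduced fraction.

19/3

1. [ext C1·C2]  r_C2² + 12r_C2 − 1045/9 = 0  ⇒  r_C2 = 19/3 (r>0 drops 1)
2. [ext C2·C3]  r_C2² + 3r_C2 − 532/9 = 0  ⇒  r_C2 = 19/3 (r>0 drops 1)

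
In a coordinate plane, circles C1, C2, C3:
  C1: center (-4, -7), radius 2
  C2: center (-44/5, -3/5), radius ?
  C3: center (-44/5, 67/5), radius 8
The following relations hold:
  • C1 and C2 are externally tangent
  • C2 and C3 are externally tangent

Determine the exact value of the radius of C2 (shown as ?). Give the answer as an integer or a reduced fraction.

6

1. [ext C1·C2]  r_C2² + 4r_C2 − 60 = 0  ⇒  r_C2 = 6 (r>0 drops 1)
2. [ext C2·C3]  r_C2² + 16r_C2 − 132 = 0  ⇒  r_C2 = 6 (r>0 drops 1)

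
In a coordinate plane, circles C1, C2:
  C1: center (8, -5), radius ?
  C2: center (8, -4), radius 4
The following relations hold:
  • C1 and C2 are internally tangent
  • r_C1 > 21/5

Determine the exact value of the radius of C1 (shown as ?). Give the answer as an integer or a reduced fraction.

5

1. [int C1,C2]  r_C1² − 8r_C1 + 15 = 0  ⇒  r_C1 = 3 or 5
2. given r_C1 > 21/5: keep 5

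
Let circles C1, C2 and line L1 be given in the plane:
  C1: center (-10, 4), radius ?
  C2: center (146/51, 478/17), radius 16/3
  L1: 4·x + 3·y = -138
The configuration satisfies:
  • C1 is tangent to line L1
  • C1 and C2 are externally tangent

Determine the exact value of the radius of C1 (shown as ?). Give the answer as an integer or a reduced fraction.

22

1. [C1‖L1]  r_C1² − 484 = 0  ⇒  r_C1 = 22 (r>0 drops 1)
2. [ext C1·C2]  r_C1² + (32/3)r_C1 − 2156/3 = 0  ⇒  r_C1 = 22 (r>0 drops 1)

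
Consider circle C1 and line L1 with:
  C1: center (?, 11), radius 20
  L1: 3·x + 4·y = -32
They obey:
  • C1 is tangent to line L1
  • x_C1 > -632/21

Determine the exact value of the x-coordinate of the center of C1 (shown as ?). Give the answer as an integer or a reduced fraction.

1. [C1‖L1]  x_C1² + (152/3)x_C1 − 1408/3 = 0  ⇒  x_C1 = -176/3 or 8
2. given x_C1 > -632/21: keep 8

8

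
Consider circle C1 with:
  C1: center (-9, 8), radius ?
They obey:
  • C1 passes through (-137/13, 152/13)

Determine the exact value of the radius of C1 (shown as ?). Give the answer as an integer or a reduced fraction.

4

1. [C1∋P]  r_C1² − 16 = 0  ⇒  r_C1 = 4 (r>0 drops 1)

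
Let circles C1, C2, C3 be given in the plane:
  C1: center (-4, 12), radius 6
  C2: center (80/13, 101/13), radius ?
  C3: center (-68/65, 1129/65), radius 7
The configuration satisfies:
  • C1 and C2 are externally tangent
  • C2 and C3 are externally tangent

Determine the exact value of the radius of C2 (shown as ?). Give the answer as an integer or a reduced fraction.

5

1. [ext C1·C2]  r_C2² + 12r_C2 − 85 = 0  ⇒  r_C2 = 5 (r>0 drops 1)
2. [ext C2·C3]  r_C2² + 14r_C2 − 95 = 0  ⇒  r_C2 = 5 (r>0 drops 1)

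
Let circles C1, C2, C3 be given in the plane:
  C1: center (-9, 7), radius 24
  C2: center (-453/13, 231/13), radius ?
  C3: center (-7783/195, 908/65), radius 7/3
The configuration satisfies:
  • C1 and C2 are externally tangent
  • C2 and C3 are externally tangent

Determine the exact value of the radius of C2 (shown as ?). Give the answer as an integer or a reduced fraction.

1. [ext C1·C2]  r_C2² + 48r_C2 − 208 = 0  ⇒  r_C2 = 4 (r>0 drops 1)
2. [ext C2·C3]  r_C2² + (14/3)r_C2 − 104/3 = 0  ⇒  r_C2 = 4 (r>0 drops 1)

4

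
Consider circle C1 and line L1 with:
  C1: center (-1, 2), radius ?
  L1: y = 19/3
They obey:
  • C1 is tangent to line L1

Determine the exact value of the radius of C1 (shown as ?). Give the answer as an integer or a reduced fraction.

1. [C1‖L1]  r_C1² − 169/9 = 0  ⇒  r_C1 = 13/3 (r>0 drops 1)

13/3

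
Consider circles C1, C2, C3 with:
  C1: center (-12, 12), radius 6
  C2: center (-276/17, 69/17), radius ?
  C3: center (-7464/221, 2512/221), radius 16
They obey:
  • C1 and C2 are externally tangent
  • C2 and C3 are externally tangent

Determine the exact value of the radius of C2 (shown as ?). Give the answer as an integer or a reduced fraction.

1. [ext C1·C2]  r_C2² + 12r_C2 − 45 = 0  ⇒  r_C2 = 3 (r>0 drops 1)
2. [ext C2·C3]  r_C2² + 32r_C2 − 105 = 0  ⇒  r_C2 = 3 (r>0 drops 1)

3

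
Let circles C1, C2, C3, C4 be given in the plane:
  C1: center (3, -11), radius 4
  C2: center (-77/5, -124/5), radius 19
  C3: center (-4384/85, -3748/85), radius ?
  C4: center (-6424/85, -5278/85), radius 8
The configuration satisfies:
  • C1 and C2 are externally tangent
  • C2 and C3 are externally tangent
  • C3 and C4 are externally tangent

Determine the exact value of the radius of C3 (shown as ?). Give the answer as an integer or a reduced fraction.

22

1. [ext C2·C3]  r_C3² + 38r_C3 − 1320 = 0  ⇒  r_C3 = 22 (r>0 drops 1)
2. [ext C3·C4]  r_C3² + 16r_C3 − 836 = 0  ⇒  r_C3 = 22 (r>0 drops 1)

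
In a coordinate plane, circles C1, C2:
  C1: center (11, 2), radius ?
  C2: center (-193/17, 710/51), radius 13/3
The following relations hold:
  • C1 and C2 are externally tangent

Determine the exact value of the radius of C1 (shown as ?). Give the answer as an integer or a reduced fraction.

1. [ext C1·C2]  r_C1² + (26/3)r_C1 − 623 = 0  ⇒  r_C1 = 21 (r>0 drops 1)

21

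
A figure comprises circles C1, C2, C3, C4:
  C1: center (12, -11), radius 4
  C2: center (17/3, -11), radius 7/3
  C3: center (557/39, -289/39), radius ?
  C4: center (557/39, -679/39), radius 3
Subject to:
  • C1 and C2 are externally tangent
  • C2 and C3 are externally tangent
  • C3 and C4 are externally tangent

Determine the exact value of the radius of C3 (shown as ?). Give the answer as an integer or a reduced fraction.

1. [ext C2·C3]  r_C3² + (14/3)r_C3 − 245/3 = 0  ⇒  r_C3 = 7 (r>0 drops 1)
2. [ext C3·C4]  r_C3² + 6r_C3 − 91 = 0  ⇒  r_C3 = 7 (r>0 drops 1)

7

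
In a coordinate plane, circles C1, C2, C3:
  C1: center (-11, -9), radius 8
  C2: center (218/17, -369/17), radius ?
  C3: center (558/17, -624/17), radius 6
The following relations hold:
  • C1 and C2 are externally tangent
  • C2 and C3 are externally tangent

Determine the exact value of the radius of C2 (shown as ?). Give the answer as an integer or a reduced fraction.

19

1. [ext C1·C2]  r_C2² + 16r_C2 − 665 = 0  ⇒  r_C2 = 19 (r>0 drops 1)
2. [ext C2·C3]  r_C2² + 12r_C2 − 589 = 0  ⇒  r_C2 = 19 (r>0 drops 1)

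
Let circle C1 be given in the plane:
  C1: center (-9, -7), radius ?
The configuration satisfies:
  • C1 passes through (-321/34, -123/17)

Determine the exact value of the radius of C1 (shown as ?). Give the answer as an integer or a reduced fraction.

1/2

1. [C1∋P]  r_C1² − 1/4 = 0  ⇒  r_C1 = 1/2 (r>0 drops 1)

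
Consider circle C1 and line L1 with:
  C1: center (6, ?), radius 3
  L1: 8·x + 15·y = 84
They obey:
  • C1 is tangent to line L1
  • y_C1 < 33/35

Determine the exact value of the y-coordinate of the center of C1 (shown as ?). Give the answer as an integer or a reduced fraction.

1. [C1‖L1]  y_C1² − (24/5)y_C1 − 29/5 = 0  ⇒  y_C1 = -1 or 29/5
2. given y_C1 < 33/35: keep -1

-1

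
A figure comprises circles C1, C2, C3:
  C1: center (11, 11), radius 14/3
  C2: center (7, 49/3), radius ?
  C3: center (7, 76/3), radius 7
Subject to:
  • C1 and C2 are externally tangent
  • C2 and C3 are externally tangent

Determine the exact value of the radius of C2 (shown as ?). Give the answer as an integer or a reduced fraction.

1. [ext C1·C2]  r_C2² + (28/3)r_C2 − 68/3 = 0  ⇒  r_C2 = 2 (r>0 drops 1)
2. [ext C2·C3]  r_C2² + 14r_C2 − 32 = 0  ⇒  r_C2 = 2 (r>0 drops 1)

2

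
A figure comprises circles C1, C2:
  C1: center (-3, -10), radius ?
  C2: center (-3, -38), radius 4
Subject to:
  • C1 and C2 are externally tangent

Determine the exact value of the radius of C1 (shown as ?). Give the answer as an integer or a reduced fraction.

24

1. [ext C1·C2]  r_C1² + 8r_C1 − 768 = 0  ⇒  r_C1 = 24 (r>0 drops 1)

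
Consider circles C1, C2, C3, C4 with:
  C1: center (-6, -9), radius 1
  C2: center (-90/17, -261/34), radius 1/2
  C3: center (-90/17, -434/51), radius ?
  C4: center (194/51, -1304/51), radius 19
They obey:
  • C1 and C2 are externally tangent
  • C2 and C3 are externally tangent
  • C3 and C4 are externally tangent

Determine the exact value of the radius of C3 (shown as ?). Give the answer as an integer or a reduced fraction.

1/3

1. [ext C2·C3]  r_C3² + 1r_C3 − 4/9 = 0  ⇒  r_C3 = 1/3 (r>0 drops 1)
2. [ext C3·C4]  r_C3² + 38r_C3 − 115/9 = 0  ⇒  r_C3 = 1/3 (r>0 drops 1)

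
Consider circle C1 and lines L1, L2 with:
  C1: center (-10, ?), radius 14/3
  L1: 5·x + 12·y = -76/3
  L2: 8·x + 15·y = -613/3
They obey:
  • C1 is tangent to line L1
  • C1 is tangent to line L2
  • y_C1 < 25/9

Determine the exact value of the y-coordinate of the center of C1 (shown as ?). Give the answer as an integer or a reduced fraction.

1. [C1‖L1]  y_C1² − (37/9)y_C1 − 64/3 = 0  ⇒  y_C1 = -3 or 64/9
2. [C1‖L2]  y_C1² + (746/45)y_C1 + 611/15 = 0  ⇒  y_C1 = -611/45 or -3

-3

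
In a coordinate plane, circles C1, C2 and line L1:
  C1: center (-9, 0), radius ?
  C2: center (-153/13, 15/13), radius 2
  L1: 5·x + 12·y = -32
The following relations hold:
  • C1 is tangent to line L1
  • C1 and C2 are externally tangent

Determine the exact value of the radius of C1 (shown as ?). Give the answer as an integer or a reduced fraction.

1. [C1‖L1]  r_C1² − 1 = 0  ⇒  r_C1 = 1 (r>0 drops 1)
2. [ext C1·C2]  r_C1² + 4r_C1 − 5 = 0  ⇒  r_C1 = 1 (r>0 drops 1)

1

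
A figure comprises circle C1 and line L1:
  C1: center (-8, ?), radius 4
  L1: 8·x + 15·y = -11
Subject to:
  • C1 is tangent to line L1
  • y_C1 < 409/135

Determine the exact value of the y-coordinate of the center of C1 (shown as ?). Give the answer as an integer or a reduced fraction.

1. [C1‖L1]  y_C1² − (106/15)y_C1 − 121/15 = 0  ⇒  y_C1 = -1 or 121/15
2. given y_C1 < 409/135: keep -1

-1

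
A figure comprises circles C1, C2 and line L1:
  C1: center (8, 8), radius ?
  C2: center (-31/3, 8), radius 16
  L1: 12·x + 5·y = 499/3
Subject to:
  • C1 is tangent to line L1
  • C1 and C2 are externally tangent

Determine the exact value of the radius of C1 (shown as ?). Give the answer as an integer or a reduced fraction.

1. [C1‖L1]  r_C1² − 49/9 = 0  ⇒  r_C1 = 7/3 (r>0 drops 1)
2. [ext C1·C2]  r_C1² + 32r_C1 − 721/9 = 0  ⇒  r_C1 = 7/3 (r>0 drops 1)

7/3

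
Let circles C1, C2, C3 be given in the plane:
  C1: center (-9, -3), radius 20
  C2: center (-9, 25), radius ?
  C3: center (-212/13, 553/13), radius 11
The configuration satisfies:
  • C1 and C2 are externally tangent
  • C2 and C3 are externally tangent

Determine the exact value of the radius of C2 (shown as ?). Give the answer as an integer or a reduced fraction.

8

1. [ext C1·C2]  r_C2² + 40r_C2 − 384 = 0  ⇒  r_C2 = 8 (r>0 drops 1)
2. [ext C2·C3]  r_C2² + 22r_C2 − 240 = 0  ⇒  r_C2 = 8 (r>0 drops 1)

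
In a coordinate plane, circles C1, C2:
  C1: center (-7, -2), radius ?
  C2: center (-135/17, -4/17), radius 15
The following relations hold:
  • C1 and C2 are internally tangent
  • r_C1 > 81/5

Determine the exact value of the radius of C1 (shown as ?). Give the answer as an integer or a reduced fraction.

1. [int C1,C2]  r_C1² − 30r_C1 + 221 = 0  ⇒  r_C1 = 13 or 17
2. given r_C1 > 81/5: keep 17

17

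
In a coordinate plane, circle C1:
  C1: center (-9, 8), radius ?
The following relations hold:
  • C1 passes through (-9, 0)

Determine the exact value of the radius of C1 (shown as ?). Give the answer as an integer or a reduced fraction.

8

1. [C1∋P]  r_C1² − 64 = 0  ⇒  r_C1 = 8 (r>0 drops 1)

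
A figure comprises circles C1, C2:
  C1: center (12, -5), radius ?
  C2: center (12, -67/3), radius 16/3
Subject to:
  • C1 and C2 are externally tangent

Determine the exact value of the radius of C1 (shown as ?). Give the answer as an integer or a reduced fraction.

1. [ext C1·C2]  r_C1² + (32/3)r_C1 − 272 = 0  ⇒  r_C1 = 12 (r>0 drops 1)

12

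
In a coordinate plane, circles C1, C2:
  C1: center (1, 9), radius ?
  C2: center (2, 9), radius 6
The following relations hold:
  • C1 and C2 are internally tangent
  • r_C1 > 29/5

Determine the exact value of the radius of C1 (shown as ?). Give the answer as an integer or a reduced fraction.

1. [int C1,C2]  r_C1² − 12r_C1 + 35 = 0  ⇒  r_C1 = 5 or 7
2. given r_C1 > 29/5: keep 7

7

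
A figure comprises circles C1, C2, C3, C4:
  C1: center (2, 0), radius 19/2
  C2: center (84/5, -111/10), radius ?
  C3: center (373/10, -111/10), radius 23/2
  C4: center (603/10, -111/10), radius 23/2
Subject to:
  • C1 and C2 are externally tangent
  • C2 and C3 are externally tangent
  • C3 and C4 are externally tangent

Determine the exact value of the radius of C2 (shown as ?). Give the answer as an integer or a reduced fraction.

9

1. [ext C1·C2]  r_C2² + 19r_C2 − 252 = 0  ⇒  r_C2 = 9 (r>0 drops 1)
2. [ext C2·C3]  r_C2² + 23r_C2 − 288 = 0  ⇒  r_C2 = 9 (r>0 drops 1)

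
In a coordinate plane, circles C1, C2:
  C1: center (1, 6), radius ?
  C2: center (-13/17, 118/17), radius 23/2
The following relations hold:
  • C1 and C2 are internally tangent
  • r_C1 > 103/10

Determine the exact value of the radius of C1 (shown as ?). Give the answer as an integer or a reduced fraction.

1. [int C1,C2]  r_C1² − 23r_C1 + 513/4 = 0  ⇒  r_C1 = 19/2 or 27/2
2. given r_C1 > 103/10: keep 27/2

27/2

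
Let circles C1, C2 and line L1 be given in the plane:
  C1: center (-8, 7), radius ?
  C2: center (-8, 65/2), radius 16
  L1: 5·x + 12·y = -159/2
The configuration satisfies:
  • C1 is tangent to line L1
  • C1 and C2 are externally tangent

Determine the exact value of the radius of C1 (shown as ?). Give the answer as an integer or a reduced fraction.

1. [C1‖L1]  r_C1² − 361/4 = 0  ⇒  r_C1 = 19/2 (r>0 drops 1)
2. [ext C1·C2]  r_C1² + 32r_C1 − 1577/4 = 0  ⇒  r_C1 = 19/2 (r>0 drops 1)

19/2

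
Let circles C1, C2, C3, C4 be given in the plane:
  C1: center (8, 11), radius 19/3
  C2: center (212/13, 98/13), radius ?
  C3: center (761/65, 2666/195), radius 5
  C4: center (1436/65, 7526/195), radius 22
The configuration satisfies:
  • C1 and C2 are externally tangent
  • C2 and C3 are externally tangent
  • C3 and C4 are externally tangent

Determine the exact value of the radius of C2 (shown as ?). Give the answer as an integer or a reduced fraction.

1. [ext C1·C2]  r_C2² + (38/3)r_C2 − 368/9 = 0  ⇒  r_C2 = 8/3 (r>0 drops 1)
2. [ext C2·C3]  r_C2² + 10r_C2 − 304/9 = 0  ⇒  r_C2 = 8/3 (r>0 drops 1)

8/3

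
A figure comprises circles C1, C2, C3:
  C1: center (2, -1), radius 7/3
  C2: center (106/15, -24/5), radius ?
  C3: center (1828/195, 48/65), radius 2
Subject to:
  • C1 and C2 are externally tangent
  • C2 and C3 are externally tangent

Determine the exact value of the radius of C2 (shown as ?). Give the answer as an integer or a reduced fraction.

4

1. [ext C1·C2]  r_C2² + (14/3)r_C2 − 104/3 = 0  ⇒  r_C2 = 4 (r>0 drops 1)
2. [ext C2·C3]  r_C2² + 4r_C2 − 32 = 0  ⇒  r_C2 = 4 (r>0 drops 1)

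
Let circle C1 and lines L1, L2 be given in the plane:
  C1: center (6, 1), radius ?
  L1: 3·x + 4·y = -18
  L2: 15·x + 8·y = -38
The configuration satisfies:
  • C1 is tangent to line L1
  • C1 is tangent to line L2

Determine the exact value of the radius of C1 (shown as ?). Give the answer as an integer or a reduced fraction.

8

1. [C1‖L1]  r_C1² − 64 = 0  ⇒  r_C1 = 8 (r>0 drops 1)
2. [C1‖L2]  r_C1² − 64 = 0  ⇒  r_C1 = 8 (r>0 drops 1)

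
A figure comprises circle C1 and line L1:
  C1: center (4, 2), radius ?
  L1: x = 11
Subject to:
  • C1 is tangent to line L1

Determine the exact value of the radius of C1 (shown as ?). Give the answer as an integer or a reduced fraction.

7

1. [C1‖L1]  r_C1² − 49 = 0  ⇒  r_C1 = 7 (r>0 drops 1)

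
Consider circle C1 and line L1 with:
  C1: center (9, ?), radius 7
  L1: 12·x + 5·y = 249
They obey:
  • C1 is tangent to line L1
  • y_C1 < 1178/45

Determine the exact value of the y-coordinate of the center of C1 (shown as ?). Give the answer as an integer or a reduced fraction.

1. [C1‖L1]  y_C1² − (282/5)y_C1 + 464 = 0  ⇒  y_C1 = 10 or 232/5
2. given y_C1 < 1178/45: keep 10

10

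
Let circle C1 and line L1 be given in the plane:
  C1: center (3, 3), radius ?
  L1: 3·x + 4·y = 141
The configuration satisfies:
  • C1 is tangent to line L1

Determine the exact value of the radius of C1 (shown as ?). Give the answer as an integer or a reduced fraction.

24

1. [C1‖L1]  r_C1² − 576 = 0  ⇒  r_C1 = 24 (r>0 drops 1)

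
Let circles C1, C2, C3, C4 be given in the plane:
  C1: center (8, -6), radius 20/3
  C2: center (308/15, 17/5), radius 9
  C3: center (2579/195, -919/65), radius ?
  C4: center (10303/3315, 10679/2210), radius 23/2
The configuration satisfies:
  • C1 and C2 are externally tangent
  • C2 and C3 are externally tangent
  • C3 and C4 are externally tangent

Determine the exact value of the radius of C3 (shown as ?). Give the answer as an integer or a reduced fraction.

10

1. [ext C2·C3]  r_C3² + 18r_C3 − 280 = 0  ⇒  r_C3 = 10 (r>0 drops 1)
2. [ext C3·C4]  r_C3² + 23r_C3 − 330 = 0  ⇒  r_C3 = 10 (r>0 drops 1)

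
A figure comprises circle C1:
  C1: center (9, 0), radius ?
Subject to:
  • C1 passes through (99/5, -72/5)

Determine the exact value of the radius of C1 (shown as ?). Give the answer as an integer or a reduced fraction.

18

1. [C1∋P]  r_C1² − 324 = 0  ⇒  r_C1 = 18 (r>0 drops 1)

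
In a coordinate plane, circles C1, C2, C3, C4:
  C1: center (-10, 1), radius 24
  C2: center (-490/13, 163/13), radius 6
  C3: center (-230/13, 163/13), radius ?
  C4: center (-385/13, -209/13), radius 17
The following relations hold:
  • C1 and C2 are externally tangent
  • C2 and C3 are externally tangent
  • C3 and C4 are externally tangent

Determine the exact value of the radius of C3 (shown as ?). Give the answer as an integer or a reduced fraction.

1. [ext C2·C3]  r_C3² + 12r_C3 − 364 = 0  ⇒  r_C3 = 14 (r>0 drops 1)
2. [ext C3·C4]  r_C3² + 34r_C3 − 672 = 0  ⇒  r_C3 = 14 (r>0 drops 1)

14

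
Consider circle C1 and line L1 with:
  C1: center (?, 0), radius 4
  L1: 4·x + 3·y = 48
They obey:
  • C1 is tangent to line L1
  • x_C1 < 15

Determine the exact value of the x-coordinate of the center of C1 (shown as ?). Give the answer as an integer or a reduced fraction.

1. [C1‖L1]  x_C1² − 24x_C1 + 119 = 0  ⇒  x_C1 = 7 or 17
2. given x_C1 < 15: keep 7

7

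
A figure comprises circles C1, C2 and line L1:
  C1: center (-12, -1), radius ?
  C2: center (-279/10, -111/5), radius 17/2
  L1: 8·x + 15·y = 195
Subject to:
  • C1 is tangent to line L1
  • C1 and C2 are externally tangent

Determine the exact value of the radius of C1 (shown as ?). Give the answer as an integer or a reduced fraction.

18

1. [C1‖L1]  r_C1² − 324 = 0  ⇒  r_C1 = 18 (r>0 drops 1)
2. [ext C1·C2]  r_C1² + 17r_C1 − 630 = 0  ⇒  r_C1 = 18 (r>0 drops 1)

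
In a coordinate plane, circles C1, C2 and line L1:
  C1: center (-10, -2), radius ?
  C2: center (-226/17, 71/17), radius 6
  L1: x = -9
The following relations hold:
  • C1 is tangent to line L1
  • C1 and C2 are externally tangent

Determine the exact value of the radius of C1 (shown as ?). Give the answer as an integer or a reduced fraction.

1. [C1‖L1]  r_C1² − 1 = 0  ⇒  r_C1 = 1 (r>0 drops 1)
2. [ext C1·C2]  r_C1² + 12r_C1 − 13 = 0  ⇒  r_C1 = 1 (r>0 drops 1)

1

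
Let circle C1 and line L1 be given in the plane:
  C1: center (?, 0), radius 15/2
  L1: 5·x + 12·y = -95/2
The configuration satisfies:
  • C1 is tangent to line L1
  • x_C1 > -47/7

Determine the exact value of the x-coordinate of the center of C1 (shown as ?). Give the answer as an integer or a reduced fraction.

10

1. [C1‖L1]  x_C1² + 19x_C1 − 290 = 0  ⇒  x_C1 = -29 or 10
2. given x_C1 > -47/7: keep 10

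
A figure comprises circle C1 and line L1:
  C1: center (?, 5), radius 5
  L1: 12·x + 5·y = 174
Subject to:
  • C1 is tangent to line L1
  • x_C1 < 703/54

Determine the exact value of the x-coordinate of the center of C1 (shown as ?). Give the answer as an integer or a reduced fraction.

7

1. [C1‖L1]  x_C1² − (149/6)x_C1 + 749/6 = 0  ⇒  x_C1 = 7 or 107/6
2. given x_C1 < 703/54: keep 7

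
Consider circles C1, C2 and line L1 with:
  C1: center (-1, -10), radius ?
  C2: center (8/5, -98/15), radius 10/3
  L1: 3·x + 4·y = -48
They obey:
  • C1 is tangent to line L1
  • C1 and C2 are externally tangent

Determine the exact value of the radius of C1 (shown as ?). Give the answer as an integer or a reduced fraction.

1

1. [C1‖L1]  r_C1² − 1 = 0  ⇒  r_C1 = 1 (r>0 drops 1)
2. [ext C1·C2]  r_C1² + (20/3)r_C1 − 23/3 = 0  ⇒  r_C1 = 1 (r>0 drops 1)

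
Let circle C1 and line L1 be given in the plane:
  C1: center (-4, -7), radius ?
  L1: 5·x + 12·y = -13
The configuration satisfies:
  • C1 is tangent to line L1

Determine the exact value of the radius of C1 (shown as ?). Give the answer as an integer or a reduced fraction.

1. [C1‖L1]  r_C1² − 49 = 0  ⇒  r_C1 = 7 (r>0 drops 1)

7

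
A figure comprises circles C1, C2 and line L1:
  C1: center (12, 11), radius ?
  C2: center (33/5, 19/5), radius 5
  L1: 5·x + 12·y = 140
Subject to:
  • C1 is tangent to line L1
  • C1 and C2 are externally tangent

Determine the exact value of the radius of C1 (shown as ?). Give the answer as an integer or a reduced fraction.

4

1. [C1‖L1]  r_C1² − 16 = 0  ⇒  r_C1 = 4 (r>0 drops 1)
2. [ext C1·C2]  r_C1² + 10r_C1 − 56 = 0  ⇒  r_C1 = 4 (r>0 drops 1)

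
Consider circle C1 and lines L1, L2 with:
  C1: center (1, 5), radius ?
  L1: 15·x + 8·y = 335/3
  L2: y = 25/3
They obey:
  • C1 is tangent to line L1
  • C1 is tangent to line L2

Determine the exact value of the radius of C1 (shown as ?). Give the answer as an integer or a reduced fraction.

10/3

1. [C1‖L1]  r_C1² − 100/9 = 0  ⇒  r_C1 = 10/3 (r>0 drops 1)
2. [C1‖L2]  r_C1² − 100/9 = 0  ⇒  r_C1 = 10/3 (r>0 drops 1)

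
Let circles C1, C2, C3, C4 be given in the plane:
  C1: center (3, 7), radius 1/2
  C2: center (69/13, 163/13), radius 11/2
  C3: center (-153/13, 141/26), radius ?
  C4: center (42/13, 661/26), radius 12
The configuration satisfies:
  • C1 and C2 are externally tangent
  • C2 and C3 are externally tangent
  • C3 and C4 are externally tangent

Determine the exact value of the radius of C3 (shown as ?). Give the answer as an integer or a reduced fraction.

1. [ext C2·C3]  r_C3² + 11r_C3 − 312 = 0  ⇒  r_C3 = 13 (r>0 drops 1)
2. [ext C3·C4]  r_C3² + 24r_C3 − 481 = 0  ⇒  r_C3 = 13 (r>0 drops 1)

13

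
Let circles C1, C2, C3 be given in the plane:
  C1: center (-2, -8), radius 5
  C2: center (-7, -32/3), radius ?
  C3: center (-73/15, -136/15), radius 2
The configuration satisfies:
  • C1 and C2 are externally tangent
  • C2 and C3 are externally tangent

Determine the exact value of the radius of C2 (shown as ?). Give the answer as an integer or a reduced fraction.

1. [ext C1·C2]  r_C2² + 10r_C2 − 64/9 = 0  ⇒  r_C2 = 2/3 (r>0 drops 1)
2. [ext C2·C3]  r_C2² + 4r_C2 − 28/9 = 0  ⇒  r_C2 = 2/3 (r>0 drops 1)

2/3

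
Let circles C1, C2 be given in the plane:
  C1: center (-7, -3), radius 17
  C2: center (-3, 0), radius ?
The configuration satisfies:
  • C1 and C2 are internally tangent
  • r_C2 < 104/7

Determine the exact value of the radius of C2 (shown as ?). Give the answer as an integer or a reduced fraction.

1. [int C1,C2]  r_C2² − 34r_C2 + 264 = 0  ⇒  r_C2 = 12 or 22
2. given r_C2 < 104/7: keep 12

12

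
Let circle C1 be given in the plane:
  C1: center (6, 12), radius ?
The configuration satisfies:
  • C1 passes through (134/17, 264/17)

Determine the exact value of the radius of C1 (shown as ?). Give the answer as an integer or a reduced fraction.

4

1. [C1∋P]  r_C1² − 16 = 0  ⇒  r_C1 = 4 (r>0 drops 1)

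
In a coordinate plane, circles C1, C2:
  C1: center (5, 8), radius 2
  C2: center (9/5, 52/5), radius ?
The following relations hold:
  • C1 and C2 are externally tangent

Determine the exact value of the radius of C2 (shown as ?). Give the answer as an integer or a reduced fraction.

1. [ext C1·C2]  r_C2² + 4r_C2 − 12 = 0  ⇒  r_C2 = 2 (r>0 drops 1)

2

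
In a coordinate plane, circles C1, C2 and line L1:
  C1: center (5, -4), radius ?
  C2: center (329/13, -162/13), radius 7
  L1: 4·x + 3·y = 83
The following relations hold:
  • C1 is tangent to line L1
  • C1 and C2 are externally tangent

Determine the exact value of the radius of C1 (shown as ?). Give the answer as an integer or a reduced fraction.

15

1. [C1‖L1]  r_C1² − 225 = 0  ⇒  r_C1 = 15 (r>0 drops 1)
2. [ext C1·C2]  r_C1² + 14r_C1 − 435 = 0  ⇒  r_C1 = 15 (r>0 drops 1)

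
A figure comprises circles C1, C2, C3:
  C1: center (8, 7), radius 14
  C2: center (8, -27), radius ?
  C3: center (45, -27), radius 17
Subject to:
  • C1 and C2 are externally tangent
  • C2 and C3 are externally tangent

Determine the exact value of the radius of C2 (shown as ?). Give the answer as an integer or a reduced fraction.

20

1. [ext C1·C2]  r_C2² + 28r_C2 − 960 = 0  ⇒  r_C2 = 20 (r>0 drops 1)
2. [ext C2·C3]  r_C2² + 34r_C2 − 1080 = 0  ⇒  r_C2 = 20 (r>0 drops 1)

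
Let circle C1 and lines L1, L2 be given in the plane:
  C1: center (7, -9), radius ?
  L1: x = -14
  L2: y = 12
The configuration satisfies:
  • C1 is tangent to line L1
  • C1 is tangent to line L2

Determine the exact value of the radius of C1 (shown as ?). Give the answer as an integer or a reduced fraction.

21

1. [C1‖L1]  r_C1² − 441 = 0  ⇒  r_C1 = 21 (r>0 drops 1)
2. [C1‖L2]  r_C1² − 441 = 0  ⇒  r_C1 = 21 (r>0 drops 1)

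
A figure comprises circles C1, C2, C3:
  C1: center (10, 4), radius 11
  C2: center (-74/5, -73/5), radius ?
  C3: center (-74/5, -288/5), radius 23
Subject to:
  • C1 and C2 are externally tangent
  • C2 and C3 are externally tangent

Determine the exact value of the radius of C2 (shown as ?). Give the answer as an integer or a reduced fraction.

20

1. [ext C1·C2]  r_C2² + 22r_C2 − 840 = 0  ⇒  r_C2 = 20 (r>0 drops 1)
2. [ext C2·C3]  r_C2² + 46r_C2 − 1320 = 0  ⇒  r_C2 = 20 (r>0 drops 1)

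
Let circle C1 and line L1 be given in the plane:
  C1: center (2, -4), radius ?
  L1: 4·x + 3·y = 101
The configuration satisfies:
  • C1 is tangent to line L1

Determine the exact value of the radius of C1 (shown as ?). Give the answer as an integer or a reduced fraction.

1. [C1‖L1]  r_C1² − 441 = 0  ⇒  r_C1 = 21 (r>0 drops 1)

21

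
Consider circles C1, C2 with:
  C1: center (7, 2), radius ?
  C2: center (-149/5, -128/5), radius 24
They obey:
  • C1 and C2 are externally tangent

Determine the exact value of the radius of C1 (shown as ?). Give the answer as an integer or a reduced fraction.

22

1. [ext C1·C2]  r_C1² + 48r_C1 − 1540 = 0  ⇒  r_C1 = 22 (r>0 drops 1)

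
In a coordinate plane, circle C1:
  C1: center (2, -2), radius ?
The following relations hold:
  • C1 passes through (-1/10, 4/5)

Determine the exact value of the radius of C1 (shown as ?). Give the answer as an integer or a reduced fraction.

1. [C1∋P]  r_C1² − 49/4 = 0  ⇒  r_C1 = 7/2 (r>0 drops 1)

7/2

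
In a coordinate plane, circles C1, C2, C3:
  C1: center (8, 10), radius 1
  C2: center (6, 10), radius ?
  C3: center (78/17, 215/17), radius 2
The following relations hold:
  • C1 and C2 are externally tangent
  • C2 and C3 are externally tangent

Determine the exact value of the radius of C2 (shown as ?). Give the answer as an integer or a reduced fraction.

1

1. [ext C1·C2]  r_C2² + 2r_C2 − 3 = 0  ⇒  r_C2 = 1 (r>0 drops 1)
2. [ext C2·C3]  r_C2² + 4r_C2 − 5 = 0  ⇒  r_C2 = 1 (r>0 drops 1)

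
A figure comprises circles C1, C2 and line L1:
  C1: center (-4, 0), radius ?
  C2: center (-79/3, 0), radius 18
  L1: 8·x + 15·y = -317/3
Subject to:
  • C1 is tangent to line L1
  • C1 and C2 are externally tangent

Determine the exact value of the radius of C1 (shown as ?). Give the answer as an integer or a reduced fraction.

13/3

1. [C1‖L1]  r_C1² − 169/9 = 0  ⇒  r_C1 = 13/3 (r>0 drops 1)
2. [ext C1·C2]  r_C1² + 36r_C1 − 1573/9 = 0  ⇒  r_C1 = 13/3 (r>0 drops 1)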